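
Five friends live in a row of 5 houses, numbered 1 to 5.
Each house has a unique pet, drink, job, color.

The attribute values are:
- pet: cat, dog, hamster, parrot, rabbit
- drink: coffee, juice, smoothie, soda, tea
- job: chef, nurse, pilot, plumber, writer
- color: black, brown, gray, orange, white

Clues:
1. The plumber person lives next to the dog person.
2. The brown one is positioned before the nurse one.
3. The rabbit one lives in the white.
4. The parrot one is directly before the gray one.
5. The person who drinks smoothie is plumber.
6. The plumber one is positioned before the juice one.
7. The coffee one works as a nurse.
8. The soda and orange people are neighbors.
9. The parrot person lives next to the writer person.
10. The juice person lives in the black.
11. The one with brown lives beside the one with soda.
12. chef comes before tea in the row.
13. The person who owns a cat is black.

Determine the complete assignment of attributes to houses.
Solution:

House | Pet | Drink | Job | Color
---------------------------------
  1   | parrot | smoothie | plumber | brown
  2   | dog | soda | writer | gray
  3   | hamster | coffee | nurse | orange
  4   | cat | juice | chef | black
  5   | rabbit | tea | pilot | white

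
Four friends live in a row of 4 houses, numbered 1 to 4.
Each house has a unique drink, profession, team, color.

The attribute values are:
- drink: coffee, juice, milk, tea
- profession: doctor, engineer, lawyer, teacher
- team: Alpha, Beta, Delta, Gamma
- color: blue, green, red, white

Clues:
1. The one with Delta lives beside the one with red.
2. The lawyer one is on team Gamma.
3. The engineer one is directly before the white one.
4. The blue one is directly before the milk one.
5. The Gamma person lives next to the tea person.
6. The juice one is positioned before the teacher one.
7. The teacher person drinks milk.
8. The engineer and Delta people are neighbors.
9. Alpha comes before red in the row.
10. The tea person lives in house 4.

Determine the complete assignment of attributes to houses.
Solution:

House | Drink | Profession | Team | Color
-----------------------------------------
  1   | juice | engineer | Alpha | blue
  2   | milk | teacher | Delta | white
  3   | coffee | lawyer | Gamma | red
  4   | tea | doctor | Beta | green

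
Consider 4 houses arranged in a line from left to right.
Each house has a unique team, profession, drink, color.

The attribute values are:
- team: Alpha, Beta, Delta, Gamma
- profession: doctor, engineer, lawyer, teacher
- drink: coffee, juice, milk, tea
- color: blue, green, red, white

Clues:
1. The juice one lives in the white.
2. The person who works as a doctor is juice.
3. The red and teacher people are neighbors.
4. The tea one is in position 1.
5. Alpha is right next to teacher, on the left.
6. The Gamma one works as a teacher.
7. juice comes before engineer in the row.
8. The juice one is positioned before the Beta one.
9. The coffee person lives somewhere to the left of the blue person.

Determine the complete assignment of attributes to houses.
Solution:

House | Team | Profession | Drink | Color
-----------------------------------------
  1   | Alpha | lawyer | tea | red
  2   | Gamma | teacher | coffee | green
  3   | Delta | doctor | juice | white
  4   | Beta | engineer | milk | blue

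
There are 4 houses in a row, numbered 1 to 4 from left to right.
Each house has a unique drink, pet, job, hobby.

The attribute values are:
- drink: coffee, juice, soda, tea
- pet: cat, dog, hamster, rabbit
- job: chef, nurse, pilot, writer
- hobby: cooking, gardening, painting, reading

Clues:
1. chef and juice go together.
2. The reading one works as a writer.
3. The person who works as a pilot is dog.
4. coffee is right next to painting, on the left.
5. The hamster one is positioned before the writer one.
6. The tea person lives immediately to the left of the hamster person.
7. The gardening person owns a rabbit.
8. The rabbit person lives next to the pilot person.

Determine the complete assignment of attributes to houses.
Solution:

House | Drink | Pet | Job | Hobby
---------------------------------
  1   | coffee | rabbit | nurse | gardening
  2   | tea | dog | pilot | painting
  3   | juice | hamster | chef | cooking
  4   | soda | cat | writer | reading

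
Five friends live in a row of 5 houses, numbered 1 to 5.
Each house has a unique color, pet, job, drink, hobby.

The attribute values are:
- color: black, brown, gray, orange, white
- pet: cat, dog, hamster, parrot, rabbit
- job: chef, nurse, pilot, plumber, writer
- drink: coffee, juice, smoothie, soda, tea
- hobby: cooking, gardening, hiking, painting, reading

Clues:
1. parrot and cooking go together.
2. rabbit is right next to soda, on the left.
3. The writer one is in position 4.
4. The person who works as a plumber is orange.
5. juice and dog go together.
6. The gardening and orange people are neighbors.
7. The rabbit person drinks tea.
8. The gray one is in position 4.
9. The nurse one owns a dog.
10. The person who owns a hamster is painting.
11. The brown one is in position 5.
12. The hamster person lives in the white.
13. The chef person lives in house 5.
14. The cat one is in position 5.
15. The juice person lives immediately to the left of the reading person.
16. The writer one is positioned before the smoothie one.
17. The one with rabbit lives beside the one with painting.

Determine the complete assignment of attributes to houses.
Solution:

House | Color | Pet | Job | Drink | Hobby
-----------------------------------------
  1   | black | dog | nurse | juice | gardening
  2   | orange | rabbit | plumber | tea | reading
  3   | white | hamster | pilot | soda | painting
  4   | gray | parrot | writer | coffee | cooking
  5   | brown | cat | chef | smoothie | hiking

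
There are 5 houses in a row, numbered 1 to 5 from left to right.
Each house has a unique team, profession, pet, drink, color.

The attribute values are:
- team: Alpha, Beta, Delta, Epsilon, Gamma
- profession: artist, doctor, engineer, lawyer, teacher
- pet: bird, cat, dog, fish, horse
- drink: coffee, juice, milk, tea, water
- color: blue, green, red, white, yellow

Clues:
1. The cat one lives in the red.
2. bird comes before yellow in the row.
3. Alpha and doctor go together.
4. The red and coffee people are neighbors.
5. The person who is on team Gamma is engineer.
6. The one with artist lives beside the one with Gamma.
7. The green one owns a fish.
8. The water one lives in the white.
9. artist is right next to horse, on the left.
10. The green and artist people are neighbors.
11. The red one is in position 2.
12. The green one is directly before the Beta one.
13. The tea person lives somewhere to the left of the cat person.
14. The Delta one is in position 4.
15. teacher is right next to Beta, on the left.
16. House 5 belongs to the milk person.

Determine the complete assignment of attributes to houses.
Solution:

House | Team | Profession | Pet | Drink | Color
-----------------------------------------------
  1   | Epsilon | teacher | fish | tea | green
  2   | Beta | artist | cat | juice | red
  3   | Gamma | engineer | horse | coffee | blue
  4   | Delta | lawyer | bird | water | white
  5   | Alpha | doctor | dog | milk | yellow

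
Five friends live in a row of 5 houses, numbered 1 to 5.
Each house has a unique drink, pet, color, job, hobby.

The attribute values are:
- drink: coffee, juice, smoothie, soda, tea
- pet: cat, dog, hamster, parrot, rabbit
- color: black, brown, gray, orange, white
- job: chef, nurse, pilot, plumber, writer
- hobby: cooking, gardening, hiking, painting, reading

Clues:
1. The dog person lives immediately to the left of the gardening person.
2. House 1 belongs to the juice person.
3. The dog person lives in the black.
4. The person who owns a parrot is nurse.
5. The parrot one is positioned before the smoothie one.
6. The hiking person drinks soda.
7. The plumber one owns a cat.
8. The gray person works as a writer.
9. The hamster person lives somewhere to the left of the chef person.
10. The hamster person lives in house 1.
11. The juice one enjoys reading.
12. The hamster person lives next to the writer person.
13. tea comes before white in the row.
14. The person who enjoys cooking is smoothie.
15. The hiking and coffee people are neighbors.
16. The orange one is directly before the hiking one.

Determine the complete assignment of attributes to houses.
Solution:

House | Drink | Pet | Color | Job | Hobby
-----------------------------------------
  1   | juice | hamster | orange | pilot | reading
  2   | soda | rabbit | gray | writer | hiking
  3   | coffee | dog | black | chef | painting
  4   | tea | parrot | brown | nurse | gardening
  5   | smoothie | cat | white | plumber | cooking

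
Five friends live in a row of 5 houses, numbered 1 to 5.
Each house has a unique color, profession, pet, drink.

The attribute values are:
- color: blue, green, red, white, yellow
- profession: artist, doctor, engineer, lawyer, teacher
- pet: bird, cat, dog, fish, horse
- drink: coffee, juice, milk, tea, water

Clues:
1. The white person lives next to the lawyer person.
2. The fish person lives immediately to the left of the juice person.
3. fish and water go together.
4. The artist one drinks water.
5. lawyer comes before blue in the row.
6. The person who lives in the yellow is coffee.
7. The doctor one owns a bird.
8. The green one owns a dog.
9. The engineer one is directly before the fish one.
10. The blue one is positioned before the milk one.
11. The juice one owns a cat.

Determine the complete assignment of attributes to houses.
Solution:

House | Color | Profession | Pet | Drink
----------------------------------------
  1   | yellow | engineer | horse | coffee
  2   | white | artist | fish | water
  3   | red | lawyer | cat | juice
  4   | blue | doctor | bird | tea
  5   | green | teacher | dog | milk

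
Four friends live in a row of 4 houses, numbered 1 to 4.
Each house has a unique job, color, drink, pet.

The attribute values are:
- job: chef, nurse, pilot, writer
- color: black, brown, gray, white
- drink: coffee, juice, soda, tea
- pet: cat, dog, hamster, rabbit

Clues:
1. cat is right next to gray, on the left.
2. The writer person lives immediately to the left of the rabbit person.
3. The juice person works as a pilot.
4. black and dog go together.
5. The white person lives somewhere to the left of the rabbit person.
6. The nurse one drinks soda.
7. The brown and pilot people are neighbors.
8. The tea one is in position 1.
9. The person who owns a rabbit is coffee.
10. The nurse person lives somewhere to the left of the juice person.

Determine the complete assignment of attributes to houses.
Solution:

House | Job | Color | Drink | Pet
---------------------------------
  1   | writer | white | tea | cat
  2   | chef | gray | coffee | rabbit
  3   | nurse | brown | soda | hamster
  4   | pilot | black | juice | dog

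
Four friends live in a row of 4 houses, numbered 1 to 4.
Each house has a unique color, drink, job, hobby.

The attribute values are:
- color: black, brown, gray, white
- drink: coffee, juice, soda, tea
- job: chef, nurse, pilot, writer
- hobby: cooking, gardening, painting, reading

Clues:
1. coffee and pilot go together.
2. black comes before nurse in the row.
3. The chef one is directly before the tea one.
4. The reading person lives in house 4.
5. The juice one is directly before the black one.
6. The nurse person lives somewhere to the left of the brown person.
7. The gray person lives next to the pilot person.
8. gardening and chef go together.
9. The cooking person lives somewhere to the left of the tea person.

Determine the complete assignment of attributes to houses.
Solution:

House | Color | Drink | Job | Hobby
-----------------------------------
  1   | white | juice | writer | cooking
  2   | black | soda | chef | gardening
  3   | gray | tea | nurse | painting
  4   | brown | coffee | pilot | reading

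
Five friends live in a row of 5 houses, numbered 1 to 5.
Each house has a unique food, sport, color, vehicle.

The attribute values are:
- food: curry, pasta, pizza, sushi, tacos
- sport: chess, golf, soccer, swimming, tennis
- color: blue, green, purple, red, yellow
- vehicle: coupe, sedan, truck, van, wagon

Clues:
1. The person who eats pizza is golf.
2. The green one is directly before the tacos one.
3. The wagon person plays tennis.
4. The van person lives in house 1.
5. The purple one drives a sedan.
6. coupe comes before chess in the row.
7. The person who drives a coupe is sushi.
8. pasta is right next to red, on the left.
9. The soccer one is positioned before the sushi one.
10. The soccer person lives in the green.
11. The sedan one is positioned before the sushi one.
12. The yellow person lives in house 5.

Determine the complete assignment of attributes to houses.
Solution:

House | Food | Sport | Color | Vehicle
--------------------------------------
  1   | pasta | soccer | green | van
  2   | tacos | tennis | red | wagon
  3   | pizza | golf | purple | sedan
  4   | sushi | swimming | blue | coupe
  5   | curry | chess | yellow | truck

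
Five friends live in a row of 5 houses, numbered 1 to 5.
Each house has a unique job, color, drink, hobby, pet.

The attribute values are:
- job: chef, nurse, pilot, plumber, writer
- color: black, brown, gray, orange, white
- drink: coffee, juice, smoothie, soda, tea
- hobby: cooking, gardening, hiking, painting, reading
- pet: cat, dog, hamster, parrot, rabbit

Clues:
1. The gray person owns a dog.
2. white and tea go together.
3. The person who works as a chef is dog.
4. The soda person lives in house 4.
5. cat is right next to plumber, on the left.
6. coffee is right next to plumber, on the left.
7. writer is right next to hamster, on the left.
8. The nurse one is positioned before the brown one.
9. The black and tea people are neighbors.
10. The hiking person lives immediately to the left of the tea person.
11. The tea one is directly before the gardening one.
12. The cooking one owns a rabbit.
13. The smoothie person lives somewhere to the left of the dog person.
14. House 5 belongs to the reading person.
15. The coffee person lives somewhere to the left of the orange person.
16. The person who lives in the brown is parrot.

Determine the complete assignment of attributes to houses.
Solution:

House | Job | Color | Drink | Hobby | Pet
-----------------------------------------
  1   | nurse | black | coffee | hiking | cat
  2   | plumber | white | tea | cooking | rabbit
  3   | writer | brown | smoothie | gardening | parrot
  4   | pilot | orange | soda | painting | hamster
  5   | chef | gray | juice | reading | dog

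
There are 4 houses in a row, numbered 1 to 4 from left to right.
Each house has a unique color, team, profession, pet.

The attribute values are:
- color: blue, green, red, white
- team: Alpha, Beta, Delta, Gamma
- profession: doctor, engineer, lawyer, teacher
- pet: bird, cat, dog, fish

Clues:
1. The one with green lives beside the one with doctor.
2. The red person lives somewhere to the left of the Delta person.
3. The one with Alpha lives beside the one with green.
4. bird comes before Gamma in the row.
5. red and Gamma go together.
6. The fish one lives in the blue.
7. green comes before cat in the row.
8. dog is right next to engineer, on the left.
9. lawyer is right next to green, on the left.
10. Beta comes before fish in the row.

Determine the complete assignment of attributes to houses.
Solution:

House | Color | Team | Profession | Pet
---------------------------------------
  1   | white | Alpha | lawyer | dog
  2   | green | Beta | engineer | bird
  3   | red | Gamma | doctor | cat
  4   | blue | Delta | teacher | fish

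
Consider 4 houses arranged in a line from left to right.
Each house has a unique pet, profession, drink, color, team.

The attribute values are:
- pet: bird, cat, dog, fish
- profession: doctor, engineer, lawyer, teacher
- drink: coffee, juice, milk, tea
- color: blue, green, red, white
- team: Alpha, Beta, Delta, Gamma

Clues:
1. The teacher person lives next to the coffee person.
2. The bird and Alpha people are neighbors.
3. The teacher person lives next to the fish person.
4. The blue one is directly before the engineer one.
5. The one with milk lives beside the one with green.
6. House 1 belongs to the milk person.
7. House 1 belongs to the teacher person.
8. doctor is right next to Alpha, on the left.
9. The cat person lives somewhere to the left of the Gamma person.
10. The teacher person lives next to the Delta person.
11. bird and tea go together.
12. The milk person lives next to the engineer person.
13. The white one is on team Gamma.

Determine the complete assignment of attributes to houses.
Solution:

House | Pet | Profession | Drink | Color | Team
-----------------------------------------------
  1   | cat | teacher | milk | blue | Beta
  2   | fish | engineer | coffee | green | Delta
  3   | bird | doctor | tea | white | Gamma
  4   | dog | lawyer | juice | red | Alpha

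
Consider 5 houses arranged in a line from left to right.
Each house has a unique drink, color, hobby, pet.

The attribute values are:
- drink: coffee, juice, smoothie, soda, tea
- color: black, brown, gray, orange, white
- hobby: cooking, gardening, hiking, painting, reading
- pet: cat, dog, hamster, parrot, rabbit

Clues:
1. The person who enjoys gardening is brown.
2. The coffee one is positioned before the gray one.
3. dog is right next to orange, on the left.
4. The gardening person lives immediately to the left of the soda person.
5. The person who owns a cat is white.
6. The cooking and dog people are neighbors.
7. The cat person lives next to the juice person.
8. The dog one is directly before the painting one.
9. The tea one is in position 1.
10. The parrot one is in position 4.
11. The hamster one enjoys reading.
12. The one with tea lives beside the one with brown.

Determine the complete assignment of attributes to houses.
Solution:

House | Drink | Color | Hobby | Pet
-----------------------------------
  1   | tea | white | cooking | cat
  2   | juice | brown | gardening | dog
  3   | soda | orange | painting | rabbit
  4   | coffee | black | hiking | parrot
  5   | smoothie | gray | reading | hamster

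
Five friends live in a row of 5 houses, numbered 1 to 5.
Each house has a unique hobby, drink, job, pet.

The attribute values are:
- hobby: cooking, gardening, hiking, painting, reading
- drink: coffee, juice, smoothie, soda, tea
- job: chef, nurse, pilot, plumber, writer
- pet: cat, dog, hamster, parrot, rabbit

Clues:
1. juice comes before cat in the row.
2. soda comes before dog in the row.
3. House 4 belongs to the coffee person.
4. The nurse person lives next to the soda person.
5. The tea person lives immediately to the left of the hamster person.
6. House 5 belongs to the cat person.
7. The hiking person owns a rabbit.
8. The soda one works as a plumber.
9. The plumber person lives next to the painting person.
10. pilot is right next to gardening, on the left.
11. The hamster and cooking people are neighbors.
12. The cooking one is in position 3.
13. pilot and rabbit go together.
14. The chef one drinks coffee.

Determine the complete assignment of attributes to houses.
Solution:

House | Hobby | Drink | Job | Pet
---------------------------------
  1   | hiking | tea | pilot | rabbit
  2   | gardening | juice | nurse | hamster
  3   | cooking | soda | plumber | parrot
  4   | painting | coffee | chef | dog
  5   | reading | smoothie | writer | cat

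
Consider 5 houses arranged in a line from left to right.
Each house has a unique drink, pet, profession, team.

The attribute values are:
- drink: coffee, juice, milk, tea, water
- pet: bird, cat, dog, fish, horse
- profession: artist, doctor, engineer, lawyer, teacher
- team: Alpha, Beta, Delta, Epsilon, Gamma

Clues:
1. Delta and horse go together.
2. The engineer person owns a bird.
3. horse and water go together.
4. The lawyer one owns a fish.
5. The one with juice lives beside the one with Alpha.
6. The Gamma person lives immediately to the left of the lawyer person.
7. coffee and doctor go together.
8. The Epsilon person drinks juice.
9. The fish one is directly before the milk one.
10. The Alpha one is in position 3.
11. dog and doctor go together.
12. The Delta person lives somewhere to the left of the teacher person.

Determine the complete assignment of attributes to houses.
Solution:

House | Drink | Pet | Profession | Team
---------------------------------------
  1   | coffee | dog | doctor | Gamma
  2   | juice | fish | lawyer | Epsilon
  3   | milk | bird | engineer | Alpha
  4   | water | horse | artist | Delta
  5   | tea | cat | teacher | Beta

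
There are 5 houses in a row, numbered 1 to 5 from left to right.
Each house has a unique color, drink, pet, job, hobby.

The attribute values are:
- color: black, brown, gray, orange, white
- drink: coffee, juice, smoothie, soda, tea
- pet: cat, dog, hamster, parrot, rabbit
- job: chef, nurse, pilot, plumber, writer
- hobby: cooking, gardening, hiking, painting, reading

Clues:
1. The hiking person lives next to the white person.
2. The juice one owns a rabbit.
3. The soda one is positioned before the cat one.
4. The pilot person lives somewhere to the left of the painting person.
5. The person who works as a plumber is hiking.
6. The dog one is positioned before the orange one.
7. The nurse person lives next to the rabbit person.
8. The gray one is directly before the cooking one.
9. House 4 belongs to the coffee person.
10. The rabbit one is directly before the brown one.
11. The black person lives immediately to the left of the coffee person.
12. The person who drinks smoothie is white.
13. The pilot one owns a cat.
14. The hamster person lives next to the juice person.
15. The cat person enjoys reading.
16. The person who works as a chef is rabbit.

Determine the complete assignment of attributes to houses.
Solution:

House | Color | Drink | Pet | Job | Hobby
-----------------------------------------
  1   | gray | soda | dog | plumber | hiking
  2   | white | smoothie | hamster | nurse | cooking
  3   | black | juice | rabbit | chef | gardening
  4   | brown | coffee | cat | pilot | reading
  5   | orange | tea | parrot | writer | painting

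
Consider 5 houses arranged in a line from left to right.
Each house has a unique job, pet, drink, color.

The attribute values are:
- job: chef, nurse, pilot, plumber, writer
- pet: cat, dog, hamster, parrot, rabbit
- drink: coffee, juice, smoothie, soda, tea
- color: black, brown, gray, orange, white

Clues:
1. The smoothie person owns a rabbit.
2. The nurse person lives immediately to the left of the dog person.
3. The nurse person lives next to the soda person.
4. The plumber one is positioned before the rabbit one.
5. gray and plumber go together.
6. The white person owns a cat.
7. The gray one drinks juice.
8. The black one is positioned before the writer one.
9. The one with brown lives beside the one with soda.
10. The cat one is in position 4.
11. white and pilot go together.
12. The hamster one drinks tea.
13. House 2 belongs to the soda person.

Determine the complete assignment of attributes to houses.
Solution:

House | Job | Pet | Drink | Color
---------------------------------
  1   | nurse | hamster | tea | brown
  2   | chef | dog | soda | black
  3   | plumber | parrot | juice | gray
  4   | pilot | cat | coffee | white
  5   | writer | rabbit | smoothie | orange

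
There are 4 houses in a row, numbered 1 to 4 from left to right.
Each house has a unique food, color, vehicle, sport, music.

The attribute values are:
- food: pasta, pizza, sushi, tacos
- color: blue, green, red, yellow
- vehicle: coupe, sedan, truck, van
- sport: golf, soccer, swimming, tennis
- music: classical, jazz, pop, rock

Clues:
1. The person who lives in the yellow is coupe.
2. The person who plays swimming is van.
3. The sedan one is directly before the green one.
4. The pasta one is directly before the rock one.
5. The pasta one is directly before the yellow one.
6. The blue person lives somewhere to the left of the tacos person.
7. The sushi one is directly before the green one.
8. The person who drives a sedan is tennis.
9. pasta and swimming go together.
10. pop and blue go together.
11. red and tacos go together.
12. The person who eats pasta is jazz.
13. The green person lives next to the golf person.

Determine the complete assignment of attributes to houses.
Solution:

House | Food | Color | Vehicle | Sport | Music
----------------------------------------------
  1   | sushi | blue | sedan | tennis | pop
  2   | pasta | green | van | swimming | jazz
  3   | pizza | yellow | coupe | golf | rock
  4   | tacos | red | truck | soccer | classical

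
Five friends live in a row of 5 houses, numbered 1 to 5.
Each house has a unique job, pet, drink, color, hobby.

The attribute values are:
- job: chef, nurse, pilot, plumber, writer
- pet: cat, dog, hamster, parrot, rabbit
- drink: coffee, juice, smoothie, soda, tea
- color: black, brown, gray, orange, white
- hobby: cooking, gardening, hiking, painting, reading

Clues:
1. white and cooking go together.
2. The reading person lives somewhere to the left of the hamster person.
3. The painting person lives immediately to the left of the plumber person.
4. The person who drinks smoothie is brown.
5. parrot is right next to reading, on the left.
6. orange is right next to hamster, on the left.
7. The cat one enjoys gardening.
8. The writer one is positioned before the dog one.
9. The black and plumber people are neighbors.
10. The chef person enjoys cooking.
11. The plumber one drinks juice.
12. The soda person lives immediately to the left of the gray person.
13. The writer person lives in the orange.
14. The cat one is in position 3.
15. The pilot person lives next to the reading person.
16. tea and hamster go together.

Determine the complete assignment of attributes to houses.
Solution:

House | Job | Pet | Drink | Color | Hobby
-----------------------------------------
  1   | pilot | parrot | soda | black | painting
  2   | plumber | rabbit | juice | gray | reading
  3   | writer | cat | coffee | orange | gardening
  4   | chef | hamster | tea | white | cooking
  5   | nurse | dog | smoothie | brown | hiking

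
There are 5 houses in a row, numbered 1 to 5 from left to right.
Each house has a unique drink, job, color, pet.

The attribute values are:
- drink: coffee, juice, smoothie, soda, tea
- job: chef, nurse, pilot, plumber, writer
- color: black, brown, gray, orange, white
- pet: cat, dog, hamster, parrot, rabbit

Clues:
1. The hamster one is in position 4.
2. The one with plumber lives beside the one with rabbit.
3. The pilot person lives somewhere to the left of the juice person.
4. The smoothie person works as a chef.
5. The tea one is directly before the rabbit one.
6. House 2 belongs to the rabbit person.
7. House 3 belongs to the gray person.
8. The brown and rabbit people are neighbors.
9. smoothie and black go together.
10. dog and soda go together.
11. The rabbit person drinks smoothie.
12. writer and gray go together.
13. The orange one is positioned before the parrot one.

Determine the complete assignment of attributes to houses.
Solution:

House | Drink | Job | Color | Pet
---------------------------------
  1   | tea | plumber | brown | cat
  2   | smoothie | chef | black | rabbit
  3   | soda | writer | gray | dog
  4   | coffee | pilot | orange | hamster
  5   | juice | nurse | white | parrot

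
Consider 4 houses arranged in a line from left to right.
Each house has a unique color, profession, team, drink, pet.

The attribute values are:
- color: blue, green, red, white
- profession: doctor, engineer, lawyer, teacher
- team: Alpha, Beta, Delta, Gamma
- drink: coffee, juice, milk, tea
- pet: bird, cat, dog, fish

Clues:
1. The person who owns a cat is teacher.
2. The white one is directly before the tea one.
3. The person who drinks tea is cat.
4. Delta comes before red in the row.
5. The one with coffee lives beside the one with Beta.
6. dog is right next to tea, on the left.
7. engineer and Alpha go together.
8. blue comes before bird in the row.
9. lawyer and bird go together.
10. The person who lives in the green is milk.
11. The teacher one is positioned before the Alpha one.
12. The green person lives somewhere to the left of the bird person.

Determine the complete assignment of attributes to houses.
Solution:

House | Color | Profession | Team | Drink | Pet
-----------------------------------------------
  1   | white | doctor | Delta | coffee | dog
  2   | blue | teacher | Beta | tea | cat
  3   | green | engineer | Alpha | milk | fish
  4   | red | lawyer | Gamma | juice | bird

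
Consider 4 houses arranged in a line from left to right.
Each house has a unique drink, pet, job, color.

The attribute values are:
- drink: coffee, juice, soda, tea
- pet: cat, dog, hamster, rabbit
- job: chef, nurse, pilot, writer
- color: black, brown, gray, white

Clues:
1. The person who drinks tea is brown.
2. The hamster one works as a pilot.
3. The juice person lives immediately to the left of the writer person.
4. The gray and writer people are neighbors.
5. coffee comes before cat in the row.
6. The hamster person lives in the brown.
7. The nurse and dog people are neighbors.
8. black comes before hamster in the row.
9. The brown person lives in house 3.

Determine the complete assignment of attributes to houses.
Solution:

House | Drink | Pet | Job | Color
---------------------------------
  1   | juice | rabbit | nurse | gray
  2   | coffee | dog | writer | black
  3   | tea | hamster | pilot | brown
  4   | soda | cat | chef | white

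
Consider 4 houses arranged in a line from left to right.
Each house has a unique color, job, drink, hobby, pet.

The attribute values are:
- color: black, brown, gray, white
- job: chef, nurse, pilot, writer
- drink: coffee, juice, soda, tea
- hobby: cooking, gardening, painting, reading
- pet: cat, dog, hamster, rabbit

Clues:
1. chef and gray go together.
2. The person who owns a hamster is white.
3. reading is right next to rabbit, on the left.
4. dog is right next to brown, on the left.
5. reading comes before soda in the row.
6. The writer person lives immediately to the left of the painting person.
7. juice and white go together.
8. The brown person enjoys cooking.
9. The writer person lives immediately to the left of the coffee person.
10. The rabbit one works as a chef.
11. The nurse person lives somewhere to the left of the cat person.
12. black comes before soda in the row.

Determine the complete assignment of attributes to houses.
Solution:

House | Color | Job | Drink | Hobby | Pet
-----------------------------------------
  1   | white | writer | juice | reading | hamster
  2   | gray | chef | coffee | painting | rabbit
  3   | black | nurse | tea | gardening | dog
  4   | brown | pilot | soda | cooking | cat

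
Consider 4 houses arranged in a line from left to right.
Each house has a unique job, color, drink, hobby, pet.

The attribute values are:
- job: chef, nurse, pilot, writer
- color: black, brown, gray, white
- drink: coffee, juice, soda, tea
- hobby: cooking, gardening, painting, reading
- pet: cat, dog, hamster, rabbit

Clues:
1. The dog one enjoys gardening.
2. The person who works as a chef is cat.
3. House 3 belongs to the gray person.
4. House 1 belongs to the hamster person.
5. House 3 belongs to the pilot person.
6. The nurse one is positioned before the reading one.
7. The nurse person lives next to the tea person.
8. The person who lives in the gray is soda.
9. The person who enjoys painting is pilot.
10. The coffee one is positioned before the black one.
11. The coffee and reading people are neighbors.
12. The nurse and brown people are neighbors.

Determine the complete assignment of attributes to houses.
Solution:

House | Job | Color | Drink | Hobby | Pet
-----------------------------------------
  1   | nurse | white | coffee | cooking | hamster
  2   | chef | brown | tea | reading | cat
  3   | pilot | gray | soda | painting | rabbit
  4   | writer | black | juice | gardening | dog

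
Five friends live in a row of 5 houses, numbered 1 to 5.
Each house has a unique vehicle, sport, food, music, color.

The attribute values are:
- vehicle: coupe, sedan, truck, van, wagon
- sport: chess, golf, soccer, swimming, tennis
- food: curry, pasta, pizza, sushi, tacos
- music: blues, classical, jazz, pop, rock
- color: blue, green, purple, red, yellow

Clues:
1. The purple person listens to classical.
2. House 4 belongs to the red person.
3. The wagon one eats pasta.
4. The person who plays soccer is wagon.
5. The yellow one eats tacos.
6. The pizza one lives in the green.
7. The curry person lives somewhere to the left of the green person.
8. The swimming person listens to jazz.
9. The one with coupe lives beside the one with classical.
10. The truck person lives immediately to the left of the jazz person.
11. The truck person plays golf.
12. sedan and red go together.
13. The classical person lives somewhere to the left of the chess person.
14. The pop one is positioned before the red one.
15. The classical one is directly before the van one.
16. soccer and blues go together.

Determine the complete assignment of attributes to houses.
Solution:

House | Vehicle | Sport | Food | Music | Color
----------------------------------------------
  1   | coupe | tennis | tacos | pop | yellow
  2   | truck | golf | curry | classical | purple
  3   | van | swimming | pizza | jazz | green
  4   | sedan | chess | sushi | rock | red
  5   | wagon | soccer | pasta | blues | blue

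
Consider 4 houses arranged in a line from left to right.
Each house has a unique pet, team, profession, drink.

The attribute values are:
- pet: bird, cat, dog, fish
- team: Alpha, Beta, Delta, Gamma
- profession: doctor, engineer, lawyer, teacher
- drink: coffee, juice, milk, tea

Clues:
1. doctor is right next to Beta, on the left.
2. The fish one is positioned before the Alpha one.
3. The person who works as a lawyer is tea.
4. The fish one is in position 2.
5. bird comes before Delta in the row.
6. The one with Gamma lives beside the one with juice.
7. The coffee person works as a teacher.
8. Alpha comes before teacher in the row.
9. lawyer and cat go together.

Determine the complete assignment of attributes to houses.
Solution:

House | Pet | Team | Profession | Drink
---------------------------------------
  1   | bird | Gamma | doctor | milk
  2   | fish | Beta | engineer | juice
  3   | cat | Alpha | lawyer | tea
  4   | dog | Delta | teacher | coffee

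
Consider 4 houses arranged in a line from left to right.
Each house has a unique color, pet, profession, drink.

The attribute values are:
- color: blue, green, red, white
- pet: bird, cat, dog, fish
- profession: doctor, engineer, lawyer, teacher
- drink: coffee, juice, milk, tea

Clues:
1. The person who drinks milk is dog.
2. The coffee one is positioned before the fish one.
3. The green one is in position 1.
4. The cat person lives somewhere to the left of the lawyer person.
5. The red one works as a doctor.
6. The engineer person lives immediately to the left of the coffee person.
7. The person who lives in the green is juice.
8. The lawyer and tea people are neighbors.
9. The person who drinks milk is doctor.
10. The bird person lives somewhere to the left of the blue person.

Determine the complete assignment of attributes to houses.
Solution:

House | Color | Pet | Profession | Drink
----------------------------------------
  1   | green | cat | engineer | juice
  2   | white | bird | lawyer | coffee
  3   | blue | fish | teacher | tea
  4   | red | dog | doctor | milk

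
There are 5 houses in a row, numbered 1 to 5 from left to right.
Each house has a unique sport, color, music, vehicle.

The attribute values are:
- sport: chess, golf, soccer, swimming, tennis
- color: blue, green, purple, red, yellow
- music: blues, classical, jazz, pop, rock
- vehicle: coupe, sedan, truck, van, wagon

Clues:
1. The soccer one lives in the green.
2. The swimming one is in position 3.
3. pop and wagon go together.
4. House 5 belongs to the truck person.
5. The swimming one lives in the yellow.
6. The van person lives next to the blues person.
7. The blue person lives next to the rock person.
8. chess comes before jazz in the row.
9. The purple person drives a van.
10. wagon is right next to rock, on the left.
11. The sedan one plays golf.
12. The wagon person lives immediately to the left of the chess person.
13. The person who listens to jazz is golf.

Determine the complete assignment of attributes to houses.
Solution:

House | Sport | Color | Music | Vehicle
---------------------------------------
  1   | tennis | blue | pop | wagon
  2   | chess | purple | rock | van
  3   | swimming | yellow | blues | coupe
  4   | golf | red | jazz | sedan
  5   | soccer | green | classical | truck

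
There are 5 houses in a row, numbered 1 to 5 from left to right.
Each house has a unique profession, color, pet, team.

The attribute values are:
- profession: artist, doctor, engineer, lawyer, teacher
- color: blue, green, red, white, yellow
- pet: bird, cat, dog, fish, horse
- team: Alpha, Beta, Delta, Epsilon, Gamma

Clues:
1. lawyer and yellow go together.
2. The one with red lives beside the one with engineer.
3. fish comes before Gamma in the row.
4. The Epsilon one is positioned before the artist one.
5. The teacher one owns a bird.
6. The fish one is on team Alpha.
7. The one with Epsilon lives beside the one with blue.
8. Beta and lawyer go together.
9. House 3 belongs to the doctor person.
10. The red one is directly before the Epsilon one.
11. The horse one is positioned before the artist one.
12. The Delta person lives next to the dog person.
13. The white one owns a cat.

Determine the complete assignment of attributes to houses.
Solution:

House | Profession | Color | Pet | Team
---------------------------------------
  1   | teacher | red | bird | Delta
  2   | engineer | green | dog | Epsilon
  3   | doctor | blue | fish | Alpha
  4   | lawyer | yellow | horse | Beta
  5   | artist | white | cat | Gamma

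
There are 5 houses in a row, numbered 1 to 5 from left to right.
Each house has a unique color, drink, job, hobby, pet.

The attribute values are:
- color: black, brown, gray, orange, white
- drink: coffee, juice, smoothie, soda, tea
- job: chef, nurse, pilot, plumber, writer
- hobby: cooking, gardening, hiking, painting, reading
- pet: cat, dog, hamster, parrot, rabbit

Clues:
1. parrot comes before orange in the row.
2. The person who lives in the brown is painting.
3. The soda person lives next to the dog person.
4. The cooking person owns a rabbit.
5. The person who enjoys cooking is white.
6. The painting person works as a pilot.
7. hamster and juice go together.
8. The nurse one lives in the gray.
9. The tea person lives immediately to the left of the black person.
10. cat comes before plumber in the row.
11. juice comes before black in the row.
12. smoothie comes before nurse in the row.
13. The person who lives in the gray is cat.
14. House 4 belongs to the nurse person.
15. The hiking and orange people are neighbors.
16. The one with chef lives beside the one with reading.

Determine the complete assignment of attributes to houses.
Solution:

House | Color | Drink | Job | Hobby | Pet
-----------------------------------------
  1   | brown | juice | pilot | painting | hamster
  2   | white | tea | chef | cooking | rabbit
  3   | black | smoothie | writer | reading | parrot
  4   | gray | soda | nurse | hiking | cat
  5   | orange | coffee | plumber | gardening | dog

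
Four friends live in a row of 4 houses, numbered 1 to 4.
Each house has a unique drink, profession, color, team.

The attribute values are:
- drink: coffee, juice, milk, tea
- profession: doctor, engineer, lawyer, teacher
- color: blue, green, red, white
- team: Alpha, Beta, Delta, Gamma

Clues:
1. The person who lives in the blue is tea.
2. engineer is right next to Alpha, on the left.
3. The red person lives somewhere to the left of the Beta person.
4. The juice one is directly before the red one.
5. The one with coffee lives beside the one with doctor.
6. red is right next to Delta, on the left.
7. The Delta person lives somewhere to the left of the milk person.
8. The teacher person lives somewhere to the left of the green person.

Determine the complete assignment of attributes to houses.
Solution:

House | Drink | Profession | Color | Team
-----------------------------------------
  1   | juice | engineer | white | Gamma
  2   | coffee | teacher | red | Alpha
  3   | tea | doctor | blue | Delta
  4   | milk | lawyer | green | Beta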